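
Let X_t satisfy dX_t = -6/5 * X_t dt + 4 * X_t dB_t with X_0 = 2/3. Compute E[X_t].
E[X_t] = 2*exp(-6*t/5)/3

For GBM dX = mu X dt + sigma X dB with X_0 = x_0, apply Itô to Y = log X: dY = (mu - sigma^2/2) dt + sigma dB, so Y_t = log(x_0) + (mu - sigma^2/2) t + sigma B_t and hence X_t = x_0 * exp((mu - sigma^2/2) t + sigma B_t).
With mu = -6/5, sigma = 4, x_0 = 2/3, this gives:
  X_t = 2/3 * exp((-46/5) * t + (4) * B_t).
Since sigma*B_t ~ Normal(0, sigma^2 t), E[exp(sigma*B_t)] = exp(sigma^2 t / 2); so E[X_t] = x_0 * exp((mu - sigma^2/2) t) * exp(sigma^2 t / 2) = x_0 * exp(mu t) = 2*exp(-6*t/5)/3.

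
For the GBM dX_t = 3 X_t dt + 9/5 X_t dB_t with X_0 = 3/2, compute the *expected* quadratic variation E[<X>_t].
E[<X>_t] = 243*exp(231*t/25)/308 - 243/308

<X>_t = int_0^t ((9/5) * X_s)^2 ds. Taking expectation inside the integral: E[<X>_t] = (9/5)^2 * int_0^t E[X_s^2] ds. For GBM, E[X_s^2] = x_0^2 * exp((2 mu + sigma^2) s). Integrating:
  E[<X>_t] = (9/5)^2 * (3/2)^2 * (exp((2*3 + (9/5)^2) t) - 1) / (2*3 + (9/5)^2)
           = (9/5)^2 * (3/2)^2 * (exp((231/25) t) - 1) / (231/25) = 243*exp(231*t/25)/308 - 243/308.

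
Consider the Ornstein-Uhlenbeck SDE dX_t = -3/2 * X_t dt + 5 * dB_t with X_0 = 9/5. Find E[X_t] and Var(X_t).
E[X_t] = 9*exp(-3*t/2)/5; Var(X_t) = 25/3 - 25*exp(-3*t)/3

The OU SDE dX = -theta X dt + sigma dB admits the integrating factor exp(theta t): d(exp(theta t) X_t) = sigma exp(theta t) dB_t. Integrating from 0 to t:
  X_t = x_0 * exp(-theta t) + sigma * int_0^t exp(-theta (t-s)) dB_s.
The Itô integral has mean 0 and (by the Itô isometry) variance sigma^2 * int_0^t exp(-2 theta (t - s)) ds = sigma^2 * (1 - exp(-2 theta t)) / (2 theta).
With theta = 3/2, sigma = 5, x_0 = 9/5:
  E[X_t] = 9/5 * exp(-3/2 t) = 9*exp(-3*t/2)/5
  Var(X_t) = (5)^2 * (1 - exp(-2*3/2 t)) / (2 * 3/2) = 25/3 - 25*exp(-3*t)/3.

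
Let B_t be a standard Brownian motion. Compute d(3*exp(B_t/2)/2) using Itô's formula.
d(3*exp(B_t/2)/2) = (3*exp(B_t/2)/16) dt + (3*exp(B_t/2)/4) dB_t

Itô's formula for f(B_t) gives d f(B_t) = f'(B_t) dB_t + (1/2) f''(B_t) dt. Compute derivatives of f(x) = 3*exp(x/2)/2:
  f'(x)  = 3*exp(x/2)/4
  f''(x) = 3*exp(x/2)/8
Substitute x = B_t and multiply the f'' term by 1/2:
  drift     = (1/2) * (3*exp(x/2)/8) evaluated at B_t = 3*exp(B_t/2)/16
  diffusion = (3*exp(x/2)/4) evaluated at B_t = 3*exp(B_t/2)/4
Therefore d(3*exp(B_t/2)/2) = (3*exp(B_t/2)/16) dt + (3*exp(B_t/2)/4) dB_t.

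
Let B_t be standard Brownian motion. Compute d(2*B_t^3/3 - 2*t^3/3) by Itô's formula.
d(2*B_t^3/3 - 2*t^3/3) = (2*B_t - 2*t^2) dt + (2*B_t^2) dB_t

Itô's formula for f(t, x): d f(t, B_t) = (f_t + (1/2) f_xx) dt + f_x dB_t. Compute partials of f(t, x) = -2*t^3/3 + 2*x^3/3:
  f_t(t,x)  = -2*t^2
  f_x(t,x)  = 2*x^2
  f_xx(t,x) = 4*x
Assemble drift = f_t + (1/2) f_xx = -2*t^2 + 2*x and diffusion = f_x = 2*x^2. Substituting x = B_t:
  d(2*B_t^3/3 - 2*t^3/3) = (2*B_t - 2*t^2) dt + (2*B_t^2) dB_t.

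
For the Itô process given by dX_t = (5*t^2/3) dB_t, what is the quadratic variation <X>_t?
<X>_t = 5*t^5/9

For an Itô process dX_t = a(t) dt + b(t) dB_t, the quadratic variation is <X>_t = int_0^t b(s)^2 ds (the drift term does not contribute). Here b(s) = 5*s^2/3, so
  b(s)^2 = 25*s^4/9.
Integrating from 0 to t:
  <X>_t = int_0^t (25*s^4/9) ds = 5*t^5/9.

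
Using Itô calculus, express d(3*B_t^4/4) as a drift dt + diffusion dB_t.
d(3*B_t^4/4) = (9*B_t^2/2) dt + (3*B_t^3) dB_t

Itô's formula for f(B_t) gives d f(B_t) = f'(B_t) dB_t + (1/2) f''(B_t) dt. Compute derivatives of f(x) = 3*x^4/4:
  f'(x)  = 3*x^3
  f''(x) = 9*x^2
Substitute x = B_t and multiply the f'' term by 1/2:
  drift     = (1/2) * (9*x^2) evaluated at B_t = 9*B_t^2/2
  diffusion = (3*x^3) evaluated at B_t = 3*B_t^3
Therefore d(3*B_t^4/4) = (9*B_t^2/2) dt + (3*B_t^3) dB_t.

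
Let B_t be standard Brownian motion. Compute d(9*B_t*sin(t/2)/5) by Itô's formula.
d(9*B_t*sin(t/2)/5) = (9*B_t*cos(t/2)/10) dt + (9*sin(t/2)/5) dB_t

Itô's formula for f(t, x): d f(t, B_t) = (f_t + (1/2) f_xx) dt + f_x dB_t. Compute partials of f(t, x) = 9*x*sin(t/2)/5:
  f_t(t,x)  = 9*x*cos(t/2)/10
  f_x(t,x)  = 9*sin(t/2)/5
  f_xx(t,x) = 0
Assemble drift = f_t + (1/2) f_xx = 9*x*cos(t/2)/10 and diffusion = f_x = 9*sin(t/2)/5. Substituting x = B_t:
  d(9*B_t*sin(t/2)/5) = (9*B_t*cos(t/2)/10) dt + (9*sin(t/2)/5) dB_t.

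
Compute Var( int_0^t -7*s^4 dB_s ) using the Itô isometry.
Var = 49*t^9/9

The Itô integral of a deterministic integrand f(s) has mean 0 because each increment f(s) * (B_{s+ds} - B_s) has mean 0. By the Itô isometry:
  Var( int_0^t f(s) dB_s ) = E[ (int_0^t f(s) dB_s)^2 ] = int_0^t f(s)^2 ds.
Here f(s) = -7*s^4, so f(s)^2 = 49*s^8. Integrate:
  int_0^t (49*s^8) ds = 49*t^9/9.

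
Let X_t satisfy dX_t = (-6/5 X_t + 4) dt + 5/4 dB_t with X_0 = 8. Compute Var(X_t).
Var(X_t) = 125/192 - 125*exp(-12*t/5)/192

The variance V(t) = Var(X_t) satisfies V'(t) = 2 a V(t) + c^2 with V(0) = 0 (drift coefficient is linear in X, diffusion is constant). With a = -6/5, c = 5/4, the solution is
  V(t) = (c^2 / (2 a)) * (exp(2 a t) - 1)
       = ((5/4)^2 / (2*(-6/5))) * (exp((-12/5) t) - 1)
       = 125/192 - 125*exp(-12*t/5)/192.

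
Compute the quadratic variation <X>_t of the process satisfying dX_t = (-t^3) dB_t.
<X>_t = t^7/7

For an Itô process dX_t = a(t) dt + b(t) dB_t, the quadratic variation is <X>_t = int_0^t b(s)^2 ds (the drift term does not contribute). Here b(s) = -s^3, so
  b(s)^2 = s^6.
Integrating from 0 to t:
  <X>_t = int_0^t (s^6) ds = t^7/7.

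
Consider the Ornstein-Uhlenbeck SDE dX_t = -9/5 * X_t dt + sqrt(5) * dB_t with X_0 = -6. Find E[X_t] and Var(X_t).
E[X_t] = -6*exp(-9*t/5); Var(X_t) = 25/18 - 25*exp(-18*t/5)/18

The OU SDE dX = -theta X dt + sigma dB admits the integrating factor exp(theta t): d(exp(theta t) X_t) = sigma exp(theta t) dB_t. Integrating from 0 to t:
  X_t = x_0 * exp(-theta t) + sigma * int_0^t exp(-theta (t-s)) dB_s.
The Itô integral has mean 0 and (by the Itô isometry) variance sigma^2 * int_0^t exp(-2 theta (t - s)) ds = sigma^2 * (1 - exp(-2 theta t)) / (2 theta).
With theta = 9/5, sigma = sqrt(5), x_0 = -6:
  E[X_t] = -6 * exp(-9/5 t) = -6*exp(-9*t/5)
  Var(X_t) = (sqrt(5))^2 * (1 - exp(-2*9/5 t)) / (2 * 9/5) = 25/18 - 25*exp(-18*t/5)/18.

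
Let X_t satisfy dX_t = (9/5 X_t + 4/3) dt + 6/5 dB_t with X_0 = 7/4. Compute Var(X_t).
Var(X_t) = 2*exp(18*t/5)/5 - 2/5

The variance V(t) = Var(X_t) satisfies V'(t) = 2 a V(t) + c^2 with V(0) = 0 (drift coefficient is linear in X, diffusion is constant). With a = 9/5, c = 6/5, the solution is
  V(t) = (c^2 / (2 a)) * (exp(2 a t) - 1)
       = ((6/5)^2 / (2*(9/5))) * (exp((18/5) t) - 1)
       = 2*exp(18*t/5)/5 - 2/5.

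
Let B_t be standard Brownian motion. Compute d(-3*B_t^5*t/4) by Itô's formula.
d(-3*B_t^5*t/4) = (3*B_t^3*(-B_t^2 - 10*t)/4) dt + (-15*B_t^4*t/4) dB_t

Itô's formula for f(t, x): d f(t, B_t) = (f_t + (1/2) f_xx) dt + f_x dB_t. Compute partials of f(t, x) = -3*t*x^5/4:
  f_t(t,x)  = -3*x^5/4
  f_x(t,x)  = -15*t*x^4/4
  f_xx(t,x) = -15*t*x^3
Assemble drift = f_t + (1/2) f_xx = 3*x^3*(-10*t - x^2)/4 and diffusion = f_x = -15*t*x^4/4. Substituting x = B_t:
  d(-3*B_t^5*t/4) = (3*B_t^3*(-B_t^2 - 10*t)/4) dt + (-15*B_t^4*t/4) dB_t.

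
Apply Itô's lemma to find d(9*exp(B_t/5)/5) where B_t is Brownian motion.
d(9*exp(B_t/5)/5) = (9*exp(B_t/5)/250) dt + (9*exp(B_t/5)/25) dB_t

Itô's formula for f(B_t) gives d f(B_t) = f'(B_t) dB_t + (1/2) f''(B_t) dt. Compute derivatives of f(x) = 9*exp(x/5)/5:
  f'(x)  = 9*exp(x/5)/25
  f''(x) = 9*exp(x/5)/125
Substitute x = B_t and multiply the f'' term by 1/2:
  drift     = (1/2) * (9*exp(x/5)/125) evaluated at B_t = 9*exp(B_t/5)/250
  diffusion = (9*exp(x/5)/25) evaluated at B_t = 9*exp(B_t/5)/25
Therefore d(9*exp(B_t/5)/5) = (9*exp(B_t/5)/250) dt + (9*exp(B_t/5)/25) dB_t.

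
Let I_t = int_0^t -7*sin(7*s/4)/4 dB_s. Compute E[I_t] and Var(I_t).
E[I_t] = 0; Var(I_t) = 49*t/32 - 7*sin(7*t/2)/16

The Itô integral of a deterministic integrand f(s) has mean 0 because each increment f(s) * (B_{s+ds} - B_s) has mean 0. By the Itô isometry:
  Var( int_0^t f(s) dB_s ) = E[ (int_0^t f(s) dB_s)^2 ] = int_0^t f(s)^2 ds.
Here f(s) = -7*sin(7*s/4)/4, so f(s)^2 = 49*sin(7*s/4)^2/16. Integrate:
  int_0^t (49*sin(7*s/4)^2/16) ds = 49*t/32 - 7*sin(7*t/2)/16.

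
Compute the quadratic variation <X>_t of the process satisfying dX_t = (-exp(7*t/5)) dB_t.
<X>_t = 5*exp(14*t/5)/14 - 5/14

For an Itô process dX_t = a(t) dt + b(t) dB_t, the quadratic variation is <X>_t = int_0^t b(s)^2 ds (the drift term does not contribute). Here b(s) = -exp(7*s/5), so
  b(s)^2 = exp(14*s/5).
Integrating from 0 to t:
  <X>_t = int_0^t (exp(14*s/5)) ds = 5*exp(14*t/5)/14 - 5/14.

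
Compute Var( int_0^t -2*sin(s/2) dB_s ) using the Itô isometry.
Var = 2*t - 2*sin(t)

The Itô integral of a deterministic integrand f(s) has mean 0 because each increment f(s) * (B_{s+ds} - B_s) has mean 0. By the Itô isometry:
  Var( int_0^t f(s) dB_s ) = E[ (int_0^t f(s) dB_s)^2 ] = int_0^t f(s)^2 ds.
Here f(s) = -2*sin(s/2), so f(s)^2 = 4*sin(s/2)^2. Integrate:
  int_0^t (4*sin(s/2)^2) ds = 2*t - 2*sin(t).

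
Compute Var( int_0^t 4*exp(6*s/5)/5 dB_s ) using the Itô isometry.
Var = 4*exp(12*t/5)/15 - 4/15

The Itô integral of a deterministic integrand f(s) has mean 0 because each increment f(s) * (B_{s+ds} - B_s) has mean 0. By the Itô isometry:
  Var( int_0^t f(s) dB_s ) = E[ (int_0^t f(s) dB_s)^2 ] = int_0^t f(s)^2 ds.
Here f(s) = 4*exp(6*s/5)/5, so f(s)^2 = 16*exp(12*s/5)/25. Integrate:
  int_0^t (16*exp(12*s/5)/25) ds = 4*exp(12*t/5)/15 - 4/15.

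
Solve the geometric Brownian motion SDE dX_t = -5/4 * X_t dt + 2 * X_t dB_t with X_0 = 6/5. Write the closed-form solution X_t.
X_t = 6/5 * exp((-13/4) * t + (2) * B_t)

For GBM dX = mu X dt + sigma X dB with X_0 = x_0, apply Itô to Y = log X: dY = (mu - sigma^2/2) dt + sigma dB, so Y_t = log(x_0) + (mu - sigma^2/2) t + sigma B_t and hence X_t = x_0 * exp((mu - sigma^2/2) t + sigma B_t).
With mu = -5/4, sigma = 2, x_0 = 6/5, this gives:
  X_t = 6/5 * exp((-13/4) * t + (2) * B_t).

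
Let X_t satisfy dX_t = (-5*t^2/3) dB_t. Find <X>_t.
<X>_t = 5*t^5/9

For an Itô process dX_t = a(t) dt + b(t) dB_t, the quadratic variation is <X>_t = int_0^t b(s)^2 ds (the drift term does not contribute). Here b(s) = -5*s^2/3, so
  b(s)^2 = 25*s^4/9.
Integrating from 0 to t:
  <X>_t = int_0^t (25*s^4/9) ds = 5*t^5/9.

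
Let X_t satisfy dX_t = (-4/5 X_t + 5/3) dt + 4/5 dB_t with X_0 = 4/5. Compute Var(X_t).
Var(X_t) = 2/5 - 2*exp(-8*t/5)/5

The variance V(t) = Var(X_t) satisfies V'(t) = 2 a V(t) + c^2 with V(0) = 0 (drift coefficient is linear in X, diffusion is constant). With a = -4/5, c = 4/5, the solution is
  V(t) = (c^2 / (2 a)) * (exp(2 a t) - 1)
       = ((4/5)^2 / (2*(-4/5))) * (exp((-8/5) t) - 1)
       = 2/5 - 2*exp(-8*t/5)/5.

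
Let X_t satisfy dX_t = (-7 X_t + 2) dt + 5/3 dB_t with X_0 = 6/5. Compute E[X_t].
E[X_t] = 2/7 + 32*exp(-7*t)/35

Taking expectations and using E[dB_t] = 0, the mean m(t) = E[X_t] satisfies the ODE m'(t) = a m(t) + b with m(0) = x_0. With a = -7, b = 2, x_0 = 6/5, the solution is
  m(t) = x_0 * exp(a t) + (b/a) * (exp(a t) - 1)
       = (6/5) * exp((-7) t) + (2/(-7)) * (exp((-7) t) - 1)
       = 2/7 + 32*exp(-7*t)/35.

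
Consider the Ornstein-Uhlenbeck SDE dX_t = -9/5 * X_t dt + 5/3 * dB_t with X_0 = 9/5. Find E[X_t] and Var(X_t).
E[X_t] = 9*exp(-9*t/5)/5; Var(X_t) = 125/162 - 125*exp(-18*t/5)/162

The OU SDE dX = -theta X dt + sigma dB admits the integrating factor exp(theta t): d(exp(theta t) X_t) = sigma exp(theta t) dB_t. Integrating from 0 to t:
  X_t = x_0 * exp(-theta t) + sigma * int_0^t exp(-theta (t-s)) dB_s.
The Itô integral has mean 0 and (by the Itô isometry) variance sigma^2 * int_0^t exp(-2 theta (t - s)) ds = sigma^2 * (1 - exp(-2 theta t)) / (2 theta).
With theta = 9/5, sigma = 5/3, x_0 = 9/5:
  E[X_t] = 9/5 * exp(-9/5 t) = 9*exp(-9*t/5)/5
  Var(X_t) = (5/3)^2 * (1 - exp(-2*9/5 t)) / (2 * 9/5) = 125/162 - 125*exp(-18*t/5)/162.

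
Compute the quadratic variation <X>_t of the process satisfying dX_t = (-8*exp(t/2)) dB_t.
<X>_t = 64*exp(t) - 64

For an Itô process dX_t = a(t) dt + b(t) dB_t, the quadratic variation is <X>_t = int_0^t b(s)^2 ds (the drift term does not contribute). Here b(s) = -8*exp(s/2), so
  b(s)^2 = 64*exp(s).
Integrating from 0 to t:
  <X>_t = int_0^t (64*exp(s)) ds = 64*exp(t) - 64.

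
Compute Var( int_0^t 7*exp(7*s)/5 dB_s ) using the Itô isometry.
Var = 7*exp(14*t)/50 - 7/50

The Itô integral of a deterministic integrand f(s) has mean 0 because each increment f(s) * (B_{s+ds} - B_s) has mean 0. By the Itô isometry:
  Var( int_0^t f(s) dB_s ) = E[ (int_0^t f(s) dB_s)^2 ] = int_0^t f(s)^2 ds.
Here f(s) = 7*exp(7*s)/5, so f(s)^2 = 49*exp(14*s)/25. Integrate:
  int_0^t (49*exp(14*s)/25) ds = 7*exp(14*t)/50 - 7/50.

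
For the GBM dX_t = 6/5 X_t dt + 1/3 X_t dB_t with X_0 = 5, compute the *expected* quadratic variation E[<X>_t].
E[<X>_t] = 125*exp(113*t/45)/113 - 125/113

<X>_t = int_0^t ((1/3) * X_s)^2 ds. Taking expectation inside the integral: E[<X>_t] = (1/3)^2 * int_0^t E[X_s^2] ds. For GBM, E[X_s^2] = x_0^2 * exp((2 mu + sigma^2) s). Integrating:
  E[<X>_t] = (1/3)^2 * 5^2 * (exp((2*(6/5) + (1/3)^2) t) - 1) / (2*(6/5) + (1/3)^2)
           = (1/3)^2 * 5^2 * (exp((113/45) t) - 1) / (113/45) = 125*exp(113*t/45)/113 - 125/113.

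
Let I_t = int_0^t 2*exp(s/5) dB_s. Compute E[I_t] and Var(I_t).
E[I_t] = 0; Var(I_t) = 10*exp(2*t/5) - 10

The Itô integral of a deterministic integrand f(s) has mean 0 because each increment f(s) * (B_{s+ds} - B_s) has mean 0. By the Itô isometry:
  Var( int_0^t f(s) dB_s ) = E[ (int_0^t f(s) dB_s)^2 ] = int_0^t f(s)^2 ds.
Here f(s) = 2*exp(s/5), so f(s)^2 = 4*exp(2*s/5). Integrate:
  int_0^t (4*exp(2*s/5)) ds = 10*exp(2*t/5) - 10.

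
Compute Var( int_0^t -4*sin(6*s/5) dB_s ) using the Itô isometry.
Var = 8*t - 10*sin(12*t/5)/3

The Itô integral of a deterministic integrand f(s) has mean 0 because each increment f(s) * (B_{s+ds} - B_s) has mean 0. By the Itô isometry:
  Var( int_0^t f(s) dB_s ) = E[ (int_0^t f(s) dB_s)^2 ] = int_0^t f(s)^2 ds.
Here f(s) = -4*sin(6*s/5), so f(s)^2 = 16*sin(6*s/5)^2. Integrate:
  int_0^t (16*sin(6*s/5)^2) ds = 8*t - 10*sin(12*t/5)/3.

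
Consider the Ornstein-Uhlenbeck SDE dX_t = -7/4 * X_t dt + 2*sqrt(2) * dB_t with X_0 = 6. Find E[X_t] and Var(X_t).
E[X_t] = 6*exp(-7*t/4); Var(X_t) = 16/7 - 16*exp(-7*t/2)/7

The OU SDE dX = -theta X dt + sigma dB admits the integrating factor exp(theta t): d(exp(theta t) X_t) = sigma exp(theta t) dB_t. Integrating from 0 to t:
  X_t = x_0 * exp(-theta t) + sigma * int_0^t exp(-theta (t-s)) dB_s.
The Itô integral has mean 0 and (by the Itô isometry) variance sigma^2 * int_0^t exp(-2 theta (t - s)) ds = sigma^2 * (1 - exp(-2 theta t)) / (2 theta).
With theta = 7/4, sigma = 2*sqrt(2), x_0 = 6:
  E[X_t] = 6 * exp(-7/4 t) = 6*exp(-7*t/4)
  Var(X_t) = (2*sqrt(2))^2 * (1 - exp(-2*7/4 t)) / (2 * 7/4) = 16/7 - 16*exp(-7*t/2)/7.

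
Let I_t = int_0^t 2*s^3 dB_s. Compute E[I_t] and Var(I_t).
E[I_t] = 0; Var(I_t) = 4*t^7/7

The Itô integral of a deterministic integrand f(s) has mean 0 because each increment f(s) * (B_{s+ds} - B_s) has mean 0. By the Itô isometry:
  Var( int_0^t f(s) dB_s ) = E[ (int_0^t f(s) dB_s)^2 ] = int_0^t f(s)^2 ds.
Here f(s) = 2*s^3, so f(s)^2 = 4*s^6. Integrate:
  int_0^t (4*s^6) ds = 4*t^7/7.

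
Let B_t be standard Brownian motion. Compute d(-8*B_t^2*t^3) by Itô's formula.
d(-8*B_t^2*t^3) = (8*t^2*(-3*B_t^2 - t)) dt + (-16*B_t*t^3) dB_t

Itô's formula for f(t, x): d f(t, B_t) = (f_t + (1/2) f_xx) dt + f_x dB_t. Compute partials of f(t, x) = -8*t^3*x^2:
  f_t(t,x)  = -24*t^2*x^2
  f_x(t,x)  = -16*t^3*x
  f_xx(t,x) = -16*t^3
Assemble drift = f_t + (1/2) f_xx = 8*t^2*(-t - 3*x^2) and diffusion = f_x = -16*t^3*x. Substituting x = B_t:
  d(-8*B_t^2*t^3) = (8*t^2*(-3*B_t^2 - t)) dt + (-16*B_t*t^3) dB_t.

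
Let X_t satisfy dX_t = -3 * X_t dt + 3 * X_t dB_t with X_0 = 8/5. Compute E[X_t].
E[X_t] = 8*exp(-3*t)/5

For GBM dX = mu X dt + sigma X dB with X_0 = x_0, apply Itô to Y = log X: dY = (mu - sigma^2/2) dt + sigma dB, so Y_t = log(x_0) + (mu - sigma^2/2) t + sigma B_t and hence X_t = x_0 * exp((mu - sigma^2/2) t + sigma B_t).
With mu = -3, sigma = 3, x_0 = 8/5, this gives:
  X_t = 8/5 * exp((-15/2) * t + (3) * B_t).
Since sigma*B_t ~ Normal(0, sigma^2 t), E[exp(sigma*B_t)] = exp(sigma^2 t / 2); so E[X_t] = x_0 * exp((mu - sigma^2/2) t) * exp(sigma^2 t / 2) = x_0 * exp(mu t) = 8*exp(-3*t)/5.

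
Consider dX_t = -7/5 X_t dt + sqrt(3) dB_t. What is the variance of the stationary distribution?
lim Var(X_t) = 15/14

The OU SDE dX = -theta X dt + sigma dB admits the integrating factor exp(theta t): d(exp(theta t) X_t) = sigma exp(theta t) dB_t. Integrating from 0 to t gives X_t = x_0 * exp(-theta t) + sigma * int_0^t exp(-theta (t-s)) dB_s for any initial x_0. The Itô integral has variance (by the Itô isometry) sigma^2 * int_0^t exp(-2 theta (t - s)) ds = sigma^2 * (1 - exp(-2 theta t)) / (2 theta), independent of x_0.
With theta = 7/5, sigma = sqrt(3):
  Var(X_t) = (sqrt(3))^2 * (1 - exp(-2*7/5 t)) / (2 * 7/5) = 15/14 - 15*exp(-14*t/5)/14.
As t -> infinity, exp(-2*7/5 t) -> 0, so the stationary variance is sigma^2 / (2 theta) = 15/14.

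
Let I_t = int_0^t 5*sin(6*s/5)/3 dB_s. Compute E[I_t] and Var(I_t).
E[I_t] = 0; Var(I_t) = 25*t/18 - 125*sin(12*t/5)/216

The Itô integral of a deterministic integrand f(s) has mean 0 because each increment f(s) * (B_{s+ds} - B_s) has mean 0. By the Itô isometry:
  Var( int_0^t f(s) dB_s ) = E[ (int_0^t f(s) dB_s)^2 ] = int_0^t f(s)^2 ds.
Here f(s) = 5*sin(6*s/5)/3, so f(s)^2 = 25*sin(6*s/5)^2/9. Integrate:
  int_0^t (25*sin(6*s/5)^2/9) ds = 25*t/18 - 125*sin(12*t/5)/216.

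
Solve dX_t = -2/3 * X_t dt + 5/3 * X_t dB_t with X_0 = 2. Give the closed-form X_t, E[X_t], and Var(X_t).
X_t = 2 * exp((-37/18) t + (5/3) B_t); E[X_t] = 2*exp(-2*t/3); Var(X_t) = (4*exp(25*t/9) - 4)*exp(-4*t/3)

For GBM dX = mu X dt + sigma X dB with X_0 = x_0, apply Itô to Y = log X: dY = (mu - sigma^2/2) dt + sigma dB, so Y_t = log(x_0) + (mu - sigma^2/2) t + sigma B_t and hence X_t = x_0 * exp((mu - sigma^2/2) t + sigma B_t).
With mu = -2/3, sigma = 5/3, x_0 = 2, this gives:
  X_t = 2 * exp((-37/18) * t + (5/3) * B_t).
Since sigma*B_t ~ Normal(0, sigma^2 t), E[exp(sigma*B_t)] = exp(sigma^2 t / 2); so E[X_t] = x_0 * exp((mu - sigma^2/2) t) * exp(sigma^2 t / 2) = x_0 * exp(mu t) = 2*exp(-2*t/3).
Var(X_t) = E[X_t^2] - (E[X_t])^2 = x_0^2 * exp(2 mu t) * (exp(sigma^2 t) - 1) = (4*exp(25*t/9) - 4)*exp(-4*t/3).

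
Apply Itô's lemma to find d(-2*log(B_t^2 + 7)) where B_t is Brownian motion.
d(-2*log(B_t^2 + 7)) = (2*(B_t^2 - 7)/(B_t^2 + 7)^2) dt + (-4*B_t/(B_t^2 + 7)) dB_t

Itô's formula for f(B_t) gives d f(B_t) = f'(B_t) dB_t + (1/2) f''(B_t) dt. Compute derivatives of f(x) = -2*log(x^2 + 7):
  f'(x)  = -4*x/(x^2 + 7)
  f''(x) = 4*(x^2 - 7)/(x^2 + 7)^2
Substitute x = B_t and multiply the f'' term by 1/2:
  drift     = (1/2) * (4*(x^2 - 7)/(x^2 + 7)^2) evaluated at B_t = 2*(B_t^2 - 7)/(B_t^2 + 7)^2
  diffusion = (-4*x/(x^2 + 7)) evaluated at B_t = -4*B_t/(B_t^2 + 7)
Therefore d(-2*log(B_t^2 + 7)) = (2*(B_t^2 - 7)/(B_t^2 + 7)^2) dt + (-4*B_t/(B_t^2 + 7)) dB_t.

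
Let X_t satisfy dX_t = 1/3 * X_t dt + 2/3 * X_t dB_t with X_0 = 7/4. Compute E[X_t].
E[X_t] = 7*exp(t/3)/4

For GBM dX = mu X dt + sigma X dB with X_0 = x_0, apply Itô to Y = log X: dY = (mu - sigma^2/2) dt + sigma dB, so Y_t = log(x_0) + (mu - sigma^2/2) t + sigma B_t and hence X_t = x_0 * exp((mu - sigma^2/2) t + sigma B_t).
With mu = 1/3, sigma = 2/3, x_0 = 7/4, this gives:
  X_t = 7/4 * exp((1/9) * t + (2/3) * B_t).
Since sigma*B_t ~ Normal(0, sigma^2 t), E[exp(sigma*B_t)] = exp(sigma^2 t / 2); so E[X_t] = x_0 * exp((mu - sigma^2/2) t) * exp(sigma^2 t / 2) = x_0 * exp(mu t) = 7*exp(t/3)/4.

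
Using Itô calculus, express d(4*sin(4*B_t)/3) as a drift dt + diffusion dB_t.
d(4*sin(4*B_t)/3) = (-32*sin(4*B_t)/3) dt + (16*cos(4*B_t)/3) dB_t

Itô's formula for f(B_t) gives d f(B_t) = f'(B_t) dB_t + (1/2) f''(B_t) dt. Compute derivatives of f(x) = 4*sin(4*x)/3:
  f'(x)  = 16*cos(4*x)/3
  f''(x) = -64*sin(4*x)/3
Substitute x = B_t and multiply the f'' term by 1/2:
  drift     = (1/2) * (-64*sin(4*x)/3) evaluated at B_t = -32*sin(4*B_t)/3
  diffusion = (16*cos(4*x)/3) evaluated at B_t = 16*cos(4*B_t)/3
Therefore d(4*sin(4*B_t)/3) = (-32*sin(4*B_t)/3) dt + (16*cos(4*B_t)/3) dB_t.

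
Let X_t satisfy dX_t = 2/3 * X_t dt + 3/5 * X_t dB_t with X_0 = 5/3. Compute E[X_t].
E[X_t] = 5*exp(2*t/3)/3

For GBM dX = mu X dt + sigma X dB with X_0 = x_0, apply Itô to Y = log X: dY = (mu - sigma^2/2) dt + sigma dB, so Y_t = log(x_0) + (mu - sigma^2/2) t + sigma B_t and hence X_t = x_0 * exp((mu - sigma^2/2) t + sigma B_t).
With mu = 2/3, sigma = 3/5, x_0 = 5/3, this gives:
  X_t = 5/3 * exp((73/150) * t + (3/5) * B_t).
Since sigma*B_t ~ Normal(0, sigma^2 t), E[exp(sigma*B_t)] = exp(sigma^2 t / 2); so E[X_t] = x_0 * exp((mu - sigma^2/2) t) * exp(sigma^2 t / 2) = x_0 * exp(mu t) = 5*exp(2*t/3)/3.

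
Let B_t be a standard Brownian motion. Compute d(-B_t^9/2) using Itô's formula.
d(-B_t^9/2) = (-18*B_t^7) dt + (-9*B_t^8/2) dB_t

Itô's formula for f(B_t) gives d f(B_t) = f'(B_t) dB_t + (1/2) f''(B_t) dt. Compute derivatives of f(x) = -x^9/2:
  f'(x)  = -9*x^8/2
  f''(x) = -36*x^7
Substitute x = B_t and multiply the f'' term by 1/2:
  drift     = (1/2) * (-36*x^7) evaluated at B_t = -18*B_t^7
  diffusion = (-9*x^8/2) evaluated at B_t = -9*B_t^8/2
Therefore d(-B_t^9/2) = (-18*B_t^7) dt + (-9*B_t^8/2) dB_t.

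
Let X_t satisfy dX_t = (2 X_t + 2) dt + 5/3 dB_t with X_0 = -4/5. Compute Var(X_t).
Var(X_t) = 25*exp(4*t)/36 - 25/36

The variance V(t) = Var(X_t) satisfies V'(t) = 2 a V(t) + c^2 with V(0) = 0 (drift coefficient is linear in X, diffusion is constant). With a = 2, c = 5/3, the solution is
  V(t) = (c^2 / (2 a)) * (exp(2 a t) - 1)
       = ((5/3)^2 / (2*2)) * (exp(4 t) - 1)
       = 25*exp(4*t)/36 - 25/36.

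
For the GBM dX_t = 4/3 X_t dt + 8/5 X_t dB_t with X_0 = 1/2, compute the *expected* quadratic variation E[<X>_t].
E[<X>_t] = 6*exp(392*t/75)/49 - 6/49

<X>_t = int_0^t ((8/5) * X_s)^2 ds. Taking expectation inside the integral: E[<X>_t] = (8/5)^2 * int_0^t E[X_s^2] ds. For GBM, E[X_s^2] = x_0^2 * exp((2 mu + sigma^2) s). Integrating:
  E[<X>_t] = (8/5)^2 * (1/2)^2 * (exp((2*(4/3) + (8/5)^2) t) - 1) / (2*(4/3) + (8/5)^2)
           = (8/5)^2 * (1/2)^2 * (exp((392/75) t) - 1) / (392/75) = 6*exp(392*t/75)/49 - 6/49.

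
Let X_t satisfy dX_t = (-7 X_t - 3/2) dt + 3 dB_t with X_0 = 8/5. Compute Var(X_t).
Var(X_t) = 9/14 - 9*exp(-14*t)/14

The variance V(t) = Var(X_t) satisfies V'(t) = 2 a V(t) + c^2 with V(0) = 0 (drift coefficient is linear in X, diffusion is constant). With a = -7, c = 3, the solution is
  V(t) = (c^2 / (2 a)) * (exp(2 a t) - 1)
       = (3^2 / (2*(-7))) * (exp((-14) t) - 1)
       = 9/14 - 9*exp(-14*t)/14.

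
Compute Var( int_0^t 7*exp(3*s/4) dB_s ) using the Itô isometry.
Var = 98*exp(3*t/2)/3 - 98/3

The Itô integral of a deterministic integrand f(s) has mean 0 because each increment f(s) * (B_{s+ds} - B_s) has mean 0. By the Itô isometry:
  Var( int_0^t f(s) dB_s ) = E[ (int_0^t f(s) dB_s)^2 ] = int_0^t f(s)^2 ds.
Here f(s) = 7*exp(3*s/4), so f(s)^2 = 49*exp(3*s/2). Integrate:
  int_0^t (49*exp(3*s/2)) ds = 98*exp(3*t/2)/3 - 98/3.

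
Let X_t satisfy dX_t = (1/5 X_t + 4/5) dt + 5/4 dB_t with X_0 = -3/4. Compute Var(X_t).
Var(X_t) = 125*exp(2*t/5)/32 - 125/32

The variance V(t) = Var(X_t) satisfies V'(t) = 2 a V(t) + c^2 with V(0) = 0 (drift coefficient is linear in X, diffusion is constant). With a = 1/5, c = 5/4, the solution is
  V(t) = (c^2 / (2 a)) * (exp(2 a t) - 1)
       = ((5/4)^2 / (2*(1/5))) * (exp((2/5) t) - 1)
       = 125*exp(2*t/5)/32 - 125/32.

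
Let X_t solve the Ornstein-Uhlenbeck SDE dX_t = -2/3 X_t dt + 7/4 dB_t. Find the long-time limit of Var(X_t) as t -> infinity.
lim Var(X_t) = 147/64

The OU SDE dX = -theta X dt + sigma dB admits the integrating factor exp(theta t): d(exp(theta t) X_t) = sigma exp(theta t) dB_t. Integrating from 0 to t gives X_t = x_0 * exp(-theta t) + sigma * int_0^t exp(-theta (t-s)) dB_s for any initial x_0. The Itô integral has variance (by the Itô isometry) sigma^2 * int_0^t exp(-2 theta (t - s)) ds = sigma^2 * (1 - exp(-2 theta t)) / (2 theta), independent of x_0.
With theta = 2/3, sigma = 7/4:
  Var(X_t) = (7/4)^2 * (1 - exp(-2*2/3 t)) / (2 * 2/3) = 147/64 - 147*exp(-4*t/3)/64.
As t -> infinity, exp(-2*2/3 t) -> 0, so the stationary variance is sigma^2 / (2 theta) = 147/64.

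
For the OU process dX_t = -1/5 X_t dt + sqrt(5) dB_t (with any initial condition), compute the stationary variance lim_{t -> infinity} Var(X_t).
lim Var(X_t) = 25/2

The OU SDE dX = -theta X dt + sigma dB admits the integrating factor exp(theta t): d(exp(theta t) X_t) = sigma exp(theta t) dB_t. Integrating from 0 to t gives X_t = x_0 * exp(-theta t) + sigma * int_0^t exp(-theta (t-s)) dB_s for any initial x_0. The Itô integral has variance (by the Itô isometry) sigma^2 * int_0^t exp(-2 theta (t - s)) ds = sigma^2 * (1 - exp(-2 theta t)) / (2 theta), independent of x_0.
With theta = 1/5, sigma = sqrt(5):
  Var(X_t) = (sqrt(5))^2 * (1 - exp(-2*1/5 t)) / (2 * 1/5) = 25/2 - 25*exp(-2*t/5)/2.
As t -> infinity, exp(-2*1/5 t) -> 0, so the stationary variance is sigma^2 / (2 theta) = 25/2.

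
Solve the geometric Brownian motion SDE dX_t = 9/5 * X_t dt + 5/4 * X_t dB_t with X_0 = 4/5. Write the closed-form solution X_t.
X_t = 4/5 * exp((163/160) * t + (5/4) * B_t)

For GBM dX = mu X dt + sigma X dB with X_0 = x_0, apply Itô to Y = log X: dY = (mu - sigma^2/2) dt + sigma dB, so Y_t = log(x_0) + (mu - sigma^2/2) t + sigma B_t and hence X_t = x_0 * exp((mu - sigma^2/2) t + sigma B_t).
With mu = 9/5, sigma = 5/4, x_0 = 4/5, this gives:
  X_t = 4/5 * exp((163/160) * t + (5/4) * B_t).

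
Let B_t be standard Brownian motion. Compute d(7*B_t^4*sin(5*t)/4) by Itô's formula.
d(7*B_t^4*sin(5*t)/4) = (7*B_t^2*(5*B_t^2*cos(5*t) + 6*sin(5*t))/4) dt + (7*B_t^3*sin(5*t)) dB_t

Itô's formula for f(t, x): d f(t, B_t) = (f_t + (1/2) f_xx) dt + f_x dB_t. Compute partials of f(t, x) = 7*x^4*sin(5*t)/4:
  f_t(t,x)  = 35*x^4*cos(5*t)/4
  f_x(t,x)  = 7*x^3*sin(5*t)
  f_xx(t,x) = 21*x^2*sin(5*t)
Assemble drift = f_t + (1/2) f_xx = 7*x^2*(5*x^2*cos(5*t) + 6*sin(5*t))/4 and diffusion = f_x = 7*x^3*sin(5*t). Substituting x = B_t:
  d(7*B_t^4*sin(5*t)/4) = (7*B_t^2*(5*B_t^2*cos(5*t) + 6*sin(5*t))/4) dt + (7*B_t^3*sin(5*t)) dB_t.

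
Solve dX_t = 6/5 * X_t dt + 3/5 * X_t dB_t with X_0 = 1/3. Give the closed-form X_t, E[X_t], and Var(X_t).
X_t = 1/3 * exp((51/50) t + (3/5) B_t); E[X_t] = exp(6*t/5)/3; Var(X_t) = (exp(9*t/25) - 1)*exp(12*t/5)/9

For GBM dX = mu X dt + sigma X dB with X_0 = x_0, apply Itô to Y = log X: dY = (mu - sigma^2/2) dt + sigma dB, so Y_t = log(x_0) + (mu - sigma^2/2) t + sigma B_t and hence X_t = x_0 * exp((mu - sigma^2/2) t + sigma B_t).
With mu = 6/5, sigma = 3/5, x_0 = 1/3, this gives:
  X_t = 1/3 * exp((51/50) * t + (3/5) * B_t).
Since sigma*B_t ~ Normal(0, sigma^2 t), E[exp(sigma*B_t)] = exp(sigma^2 t / 2); so E[X_t] = x_0 * exp((mu - sigma^2/2) t) * exp(sigma^2 t / 2) = x_0 * exp(mu t) = exp(6*t/5)/3.
Var(X_t) = E[X_t^2] - (E[X_t])^2 = x_0^2 * exp(2 mu t) * (exp(sigma^2 t) - 1) = (exp(9*t/25) - 1)*exp(12*t/5)/9.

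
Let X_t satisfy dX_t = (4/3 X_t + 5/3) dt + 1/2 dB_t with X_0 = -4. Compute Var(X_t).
Var(X_t) = 3*exp(8*t/3)/32 - 3/32

The variance V(t) = Var(X_t) satisfies V'(t) = 2 a V(t) + c^2 with V(0) = 0 (drift coefficient is linear in X, diffusion is constant). With a = 4/3, c = 1/2, the solution is
  V(t) = (c^2 / (2 a)) * (exp(2 a t) - 1)
       = ((1/2)^2 / (2*(4/3))) * (exp((8/3) t) - 1)
       = 3*exp(8*t/3)/32 - 3/32.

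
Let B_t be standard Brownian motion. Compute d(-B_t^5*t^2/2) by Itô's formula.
d(-B_t^5*t^2/2) = (B_t^3*t*(-B_t^2 - 5*t)) dt + (-5*B_t^4*t^2/2) dB_t

Itô's formula for f(t, x): d f(t, B_t) = (f_t + (1/2) f_xx) dt + f_x dB_t. Compute partials of f(t, x) = -t^2*x^5/2:
  f_t(t,x)  = -t*x^5
  f_x(t,x)  = -5*t^2*x^4/2
  f_xx(t,x) = -10*t^2*x^3
Assemble drift = f_t + (1/2) f_xx = t*x^3*(-5*t - x^2) and diffusion = f_x = -5*t^2*x^4/2. Substituting x = B_t:
  d(-B_t^5*t^2/2) = (B_t^3*t*(-B_t^2 - 5*t)) dt + (-5*B_t^4*t^2/2) dB_t.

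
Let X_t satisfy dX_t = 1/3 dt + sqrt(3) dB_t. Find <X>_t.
<X>_t = 3*t

For an Itô process dX_t = a(t) dt + b(t) dB_t, the quadratic variation is <X>_t = int_0^t b(s)^2 ds (the drift term does not contribute). Here b(s) = sqrt(3), so
  b(s)^2 = 3.
Integrating from 0 to t:
  <X>_t = int_0^t (3) ds = 3*t.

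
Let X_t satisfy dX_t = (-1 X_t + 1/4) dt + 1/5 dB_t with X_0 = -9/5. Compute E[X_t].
E[X_t] = 1/4 - 41*exp(-t)/20

Taking expectations and using E[dB_t] = 0, the mean m(t) = E[X_t] satisfies the ODE m'(t) = a m(t) + b with m(0) = x_0. With a = -1, b = 1/4, x_0 = -9/5, the solution is
  m(t) = x_0 * exp(a t) + (b/a) * (exp(a t) - 1)
       = (-9/5) * exp((-1) t) + ((1/4)/(-1)) * (exp((-1) t) - 1)
       = 1/4 - 41*exp(-t)/20.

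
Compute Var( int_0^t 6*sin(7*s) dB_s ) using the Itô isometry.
Var = 18*t - 9*sin(14*t)/7

The Itô integral of a deterministic integrand f(s) has mean 0 because each increment f(s) * (B_{s+ds} - B_s) has mean 0. By the Itô isometry:
  Var( int_0^t f(s) dB_s ) = E[ (int_0^t f(s) dB_s)^2 ] = int_0^t f(s)^2 ds.
Here f(s) = 6*sin(7*s), so f(s)^2 = 36*sin(7*s)^2. Integrate:
  int_0^t (36*sin(7*s)^2) ds = 18*t - 9*sin(14*t)/7.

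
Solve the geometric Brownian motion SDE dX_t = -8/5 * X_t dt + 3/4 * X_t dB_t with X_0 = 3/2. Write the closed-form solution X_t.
X_t = 3/2 * exp((-301/160) * t + (3/4) * B_t)

For GBM dX = mu X dt + sigma X dB with X_0 = x_0, apply Itô to Y = log X: dY = (mu - sigma^2/2) dt + sigma dB, so Y_t = log(x_0) + (mu - sigma^2/2) t + sigma B_t and hence X_t = x_0 * exp((mu - sigma^2/2) t + sigma B_t).
With mu = -8/5, sigma = 3/4, x_0 = 3/2, this gives:
  X_t = 3/2 * exp((-301/160) * t + (3/4) * B_t).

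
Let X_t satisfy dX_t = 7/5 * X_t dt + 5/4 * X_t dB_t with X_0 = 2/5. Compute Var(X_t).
Var(X_t) = 4*(exp(25*t/16) - 1)*exp(14*t/5)/25

For GBM dX = mu X dt + sigma X dB with X_0 = x_0, apply Itô to Y = log X: dY = (mu - sigma^2/2) dt + sigma dB, so Y_t = log(x_0) + (mu - sigma^2/2) t + sigma B_t and hence X_t = x_0 * exp((mu - sigma^2/2) t + sigma B_t).
With mu = 7/5, sigma = 5/4, x_0 = 2/5, this gives:
  X_t = 2/5 * exp((99/160) * t + (5/4) * B_t).
Since sigma*B_t ~ Normal(0, sigma^2 t), E[exp(sigma*B_t)] = exp(sigma^2 t / 2); so E[X_t] = x_0 * exp((mu - sigma^2/2) t) * exp(sigma^2 t / 2) = x_0 * exp(mu t) = 2*exp(7*t/5)/5.
Var(X_t) = E[X_t^2] - (E[X_t])^2 = x_0^2 * exp(2 mu t) * (exp(sigma^2 t) - 1) = 4*(exp(25*t/16) - 1)*exp(14*t/5)/25.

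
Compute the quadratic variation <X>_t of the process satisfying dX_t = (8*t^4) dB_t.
<X>_t = 64*t^9/9

For an Itô process dX_t = a(t) dt + b(t) dB_t, the quadratic variation is <X>_t = int_0^t b(s)^2 ds (the drift term does not contribute). Here b(s) = 8*s^4, so
  b(s)^2 = 64*s^8.
Integrating from 0 to t:
  <X>_t = int_0^t (64*s^8) ds = 64*t^9/9.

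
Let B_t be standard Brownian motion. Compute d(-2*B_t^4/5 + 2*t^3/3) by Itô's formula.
d(-2*B_t^4/5 + 2*t^3/3) = (-12*B_t^2/5 + 2*t^2) dt + (-8*B_t^3/5) dB_t

Itô's formula for f(t, x): d f(t, B_t) = (f_t + (1/2) f_xx) dt + f_x dB_t. Compute partials of f(t, x) = 2*t^3/3 - 2*x^4/5:
  f_t(t,x)  = 2*t^2
  f_x(t,x)  = -8*x^3/5
  f_xx(t,x) = -24*x^2/5
Assemble drift = f_t + (1/2) f_xx = 2*t^2 - 12*x^2/5 and diffusion = f_x = -8*x^3/5. Substituting x = B_t:
  d(-2*B_t^4/5 + 2*t^3/3) = (-12*B_t^2/5 + 2*t^2) dt + (-8*B_t^3/5) dB_t.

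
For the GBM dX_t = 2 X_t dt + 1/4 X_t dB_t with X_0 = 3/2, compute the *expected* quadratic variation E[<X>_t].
E[<X>_t] = 9*exp(65*t/16)/260 - 9/260

<X>_t = int_0^t ((1/4) * X_s)^2 ds. Taking expectation inside the integral: E[<X>_t] = (1/4)^2 * int_0^t E[X_s^2] ds. For GBM, E[X_s^2] = x_0^2 * exp((2 mu + sigma^2) s). Integrating:
  E[<X>_t] = (1/4)^2 * (3/2)^2 * (exp((2*2 + (1/4)^2) t) - 1) / (2*2 + (1/4)^2)
           = (1/4)^2 * (3/2)^2 * (exp((65/16) t) - 1) / (65/16) = 9*exp(65*t/16)/260 - 9/260.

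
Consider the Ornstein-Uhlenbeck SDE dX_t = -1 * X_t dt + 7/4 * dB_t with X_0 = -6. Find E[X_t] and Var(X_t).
E[X_t] = -6*exp(-t); Var(X_t) = 49/32 - 49*exp(-2*t)/32

The OU SDE dX = -theta X dt + sigma dB admits the integrating factor exp(theta t): d(exp(theta t) X_t) = sigma exp(theta t) dB_t. Integrating from 0 to t:
  X_t = x_0 * exp(-theta t) + sigma * int_0^t exp(-theta (t-s)) dB_s.
The Itô integral has mean 0 and (by the Itô isometry) variance sigma^2 * int_0^t exp(-2 theta (t - s)) ds = sigma^2 * (1 - exp(-2 theta t)) / (2 theta).
With theta = 1, sigma = 7/4, x_0 = -6:
  E[X_t] = -6 * exp(-1 t) = -6*exp(-t)
  Var(X_t) = (7/4)^2 * (1 - exp(-2*1 t)) / (2 * 1) = 49/32 - 49*exp(-2*t)/32.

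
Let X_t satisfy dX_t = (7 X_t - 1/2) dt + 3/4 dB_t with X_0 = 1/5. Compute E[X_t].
E[X_t] = 9*exp(7*t)/70 + 1/14

Taking expectations and using E[dB_t] = 0, the mean m(t) = E[X_t] satisfies the ODE m'(t) = a m(t) + b with m(0) = x_0. With a = 7, b = -1/2, x_0 = 1/5, the solution is
  m(t) = x_0 * exp(a t) + (b/a) * (exp(a t) - 1)
       = (1/5) * exp(7 t) + ((-1/2)/7) * (exp(7 t) - 1)
       = 9*exp(7*t)/70 + 1/14.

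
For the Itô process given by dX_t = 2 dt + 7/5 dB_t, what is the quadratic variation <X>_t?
<X>_t = 49*t/25

For an Itô process dX_t = a(t) dt + b(t) dB_t, the quadratic variation is <X>_t = int_0^t b(s)^2 ds (the drift term does not contribute). Here b(s) = 7/5, so
  b(s)^2 = 49/25.
Integrating from 0 to t:
  <X>_t = int_0^t (49/25) ds = 49*t/25.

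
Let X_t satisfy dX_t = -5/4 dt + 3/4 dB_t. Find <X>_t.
<X>_t = 9*t/16

For an Itô process dX_t = a(t) dt + b(t) dB_t, the quadratic variation is <X>_t = int_0^t b(s)^2 ds (the drift term does not contribute). Here b(s) = 3/4, so
  b(s)^2 = 9/16.
Integrating from 0 to t:
  <X>_t = int_0^t (9/16) ds = 9*t/16.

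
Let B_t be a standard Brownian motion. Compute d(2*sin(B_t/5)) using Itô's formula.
d(2*sin(B_t/5)) = (-sin(B_t/5)/25) dt + (2*cos(B_t/5)/5) dB_t

Itô's formula for f(B_t) gives d f(B_t) = f'(B_t) dB_t + (1/2) f''(B_t) dt. Compute derivatives of f(x) = 2*sin(x/5):
  f'(x)  = 2*cos(x/5)/5
  f''(x) = -2*sin(x/5)/25
Substitute x = B_t and multiply the f'' term by 1/2:
  drift     = (1/2) * (-2*sin(x/5)/25) evaluated at B_t = -sin(B_t/5)/25
  diffusion = (2*cos(x/5)/5) evaluated at B_t = 2*cos(B_t/5)/5
Therefore d(2*sin(B_t/5)) = (-sin(B_t/5)/25) dt + (2*cos(B_t/5)/5) dB_t.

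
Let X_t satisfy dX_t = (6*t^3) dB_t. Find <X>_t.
<X>_t = 36*t^7/7

For an Itô process dX_t = a(t) dt + b(t) dB_t, the quadratic variation is <X>_t = int_0^t b(s)^2 ds (the drift term does not contribute). Here b(s) = 6*s^3, so
  b(s)^2 = 36*s^6.
Integrating from 0 to t:
  <X>_t = int_0^t (36*s^6) ds = 36*t^7/7.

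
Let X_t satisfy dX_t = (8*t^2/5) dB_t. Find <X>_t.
<X>_t = 64*t^5/125

For an Itô process dX_t = a(t) dt + b(t) dB_t, the quadratic variation is <X>_t = int_0^t b(s)^2 ds (the drift term does not contribute). Here b(s) = 8*s^2/5, so
  b(s)^2 = 64*s^4/25.
Integrating from 0 to t:
  <X>_t = int_0^t (64*s^4/25) ds = 64*t^5/125.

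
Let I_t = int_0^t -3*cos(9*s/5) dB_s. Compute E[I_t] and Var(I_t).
E[I_t] = 0; Var(I_t) = 9*t/2 + 5*sin(18*t/5)/4

The Itô integral of a deterministic integrand f(s) has mean 0 because each increment f(s) * (B_{s+ds} - B_s) has mean 0. By the Itô isometry:
  Var( int_0^t f(s) dB_s ) = E[ (int_0^t f(s) dB_s)^2 ] = int_0^t f(s)^2 ds.
Here f(s) = -3*cos(9*s/5), so f(s)^2 = 9*cos(9*s/5)^2. Integrate:
  int_0^t (9*cos(9*s/5)^2) ds = 9*t/2 + 5*sin(18*t/5)/4.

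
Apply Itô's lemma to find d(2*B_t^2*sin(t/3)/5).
d(2*B_t^2*sin(t/3)/5) = (2*B_t^2*cos(t/3)/15 + 2*sin(t/3)/5) dt + (4*B_t*sin(t/3)/5) dB_t

Itô's formula for f(t, x): d f(t, B_t) = (f_t + (1/2) f_xx) dt + f_x dB_t. Compute partials of f(t, x) = 2*x^2*sin(t/3)/5:
  f_t(t,x)  = 2*x^2*cos(t/3)/15
  f_x(t,x)  = 4*x*sin(t/3)/5
  f_xx(t,x) = 4*sin(t/3)/5
Assemble drift = f_t + (1/2) f_xx = 2*x^2*cos(t/3)/15 + 2*sin(t/3)/5 and diffusion = f_x = 4*x*sin(t/3)/5. Substituting x = B_t:
  d(2*B_t^2*sin(t/3)/5) = (2*B_t^2*cos(t/3)/15 + 2*sin(t/3)/5) dt + (4*B_t*sin(t/3)/5) dB_t.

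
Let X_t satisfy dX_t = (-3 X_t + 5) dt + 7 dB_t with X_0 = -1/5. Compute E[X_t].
E[X_t] = 5/3 - 28*exp(-3*t)/15

Taking expectations and using E[dB_t] = 0, the mean m(t) = E[X_t] satisfies the ODE m'(t) = a m(t) + b with m(0) = x_0. With a = -3, b = 5, x_0 = -1/5, the solution is
  m(t) = x_0 * exp(a t) + (b/a) * (exp(a t) - 1)
       = (-1/5) * exp((-3) t) + (5/(-3)) * (exp((-3) t) - 1)
       = 5/3 - 28*exp(-3*t)/15.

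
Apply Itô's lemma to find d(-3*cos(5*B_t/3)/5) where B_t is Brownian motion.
d(-3*cos(5*B_t/3)/5) = (5*cos(5*B_t/3)/6) dt + (sin(5*B_t/3)) dB_t

Itô's formula for f(B_t) gives d f(B_t) = f'(B_t) dB_t + (1/2) f''(B_t) dt. Compute derivatives of f(x) = -3*cos(5*x/3)/5:
  f'(x)  = sin(5*x/3)
  f''(x) = 5*cos(5*x/3)/3
Substitute x = B_t and multiply the f'' term by 1/2:
  drift     = (1/2) * (5*cos(5*x/3)/3) evaluated at B_t = 5*cos(5*B_t/3)/6
  diffusion = (sin(5*x/3)) evaluated at B_t = sin(5*B_t/3)
Therefore d(-3*cos(5*B_t/3)/5) = (5*cos(5*B_t/3)/6) dt + (sin(5*B_t/3)) dB_t.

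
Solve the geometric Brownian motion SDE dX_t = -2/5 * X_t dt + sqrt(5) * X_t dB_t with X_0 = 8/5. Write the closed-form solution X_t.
X_t = 8/5 * exp((-29/10) * t + (sqrt(5)) * B_t)

For GBM dX = mu X dt + sigma X dB with X_0 = x_0, apply Itô to Y = log X: dY = (mu - sigma^2/2) dt + sigma dB, so Y_t = log(x_0) + (mu - sigma^2/2) t + sigma B_t and hence X_t = x_0 * exp((mu - sigma^2/2) t + sigma B_t).
With mu = -2/5, sigma = sqrt(5), x_0 = 8/5, this gives:
  X_t = 8/5 * exp((-29/10) * t + (sqrt(5)) * B_t).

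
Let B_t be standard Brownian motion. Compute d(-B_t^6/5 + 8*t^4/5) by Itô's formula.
d(-B_t^6/5 + 8*t^4/5) = (-3*B_t^4 + 32*t^3/5) dt + (-6*B_t^5/5) dB_t

Itô's formula for f(t, x): d f(t, B_t) = (f_t + (1/2) f_xx) dt + f_x dB_t. Compute partials of f(t, x) = 8*t^4/5 - x^6/5:
  f_t(t,x)  = 32*t^3/5
  f_x(t,x)  = -6*x^5/5
  f_xx(t,x) = -6*x^4
Assemble drift = f_t + (1/2) f_xx = 32*t^3/5 - 3*x^4 and diffusion = f_x = -6*x^5/5. Substituting x = B_t:
  d(-B_t^6/5 + 8*t^4/5) = (-3*B_t^4 + 32*t^3/5) dt + (-6*B_t^5/5) dB_t.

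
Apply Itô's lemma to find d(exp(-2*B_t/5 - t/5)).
d(exp(-2*B_t/5 - t/5)) = (-3*exp(-2*B_t/5 - t/5)/25) dt + (-2*exp(-2*B_t/5 - t/5)/5) dB_t

Itô's formula for f(t, x): d f(t, B_t) = (f_t + (1/2) f_xx) dt + f_x dB_t. Compute partials of f(t, x) = exp(-t/5 - 2*x/5):
  f_t(t,x)  = -exp(-t/5 - 2*x/5)/5
  f_x(t,x)  = -2*exp(-t/5 - 2*x/5)/5
  f_xx(t,x) = 4*exp(-t/5 - 2*x/5)/25
Assemble drift = f_t + (1/2) f_xx = -3*exp(-t/5 - 2*x/5)/25 and diffusion = f_x = -2*exp(-t/5 - 2*x/5)/5. Substituting x = B_t:
  d(exp(-2*B_t/5 - t/5)) = (-3*exp(-2*B_t/5 - t/5)/25) dt + (-2*exp(-2*B_t/5 - t/5)/5) dB_t.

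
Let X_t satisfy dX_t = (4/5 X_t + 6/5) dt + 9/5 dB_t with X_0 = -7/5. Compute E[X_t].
E[X_t] = exp(4*t/5)/10 - 3/2

Taking expectations and using E[dB_t] = 0, the mean m(t) = E[X_t] satisfies the ODE m'(t) = a m(t) + b with m(0) = x_0. With a = 4/5, b = 6/5, x_0 = -7/5, the solution is
  m(t) = x_0 * exp(a t) + (b/a) * (exp(a t) - 1)
       = (-7/5) * exp((4/5) t) + ((6/5)/(4/5)) * (exp((4/5) t) - 1)
       = exp(4*t/5)/10 - 3/2.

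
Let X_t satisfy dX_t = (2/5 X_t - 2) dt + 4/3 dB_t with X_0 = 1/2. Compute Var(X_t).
Var(X_t) = 20*exp(4*t/5)/9 - 20/9

The variance V(t) = Var(X_t) satisfies V'(t) = 2 a V(t) + c^2 with V(0) = 0 (drift coefficient is linear in X, diffusion is constant). With a = 2/5, c = 4/3, the solution is
  V(t) = (c^2 / (2 a)) * (exp(2 a t) - 1)
       = ((4/3)^2 / (2*(2/5))) * (exp((4/5) t) - 1)
       = 20*exp(4*t/5)/9 - 20/9.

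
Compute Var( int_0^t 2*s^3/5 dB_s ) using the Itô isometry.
Var = 4*t^7/175

The Itô integral of a deterministic integrand f(s) has mean 0 because each increment f(s) * (B_{s+ds} - B_s) has mean 0. By the Itô isometry:
  Var( int_0^t f(s) dB_s ) = E[ (int_0^t f(s) dB_s)^2 ] = int_0^t f(s)^2 ds.
Here f(s) = 2*s^3/5, so f(s)^2 = 4*s^6/25. Integrate:
  int_0^t (4*s^6/25) ds = 4*t^7/175.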